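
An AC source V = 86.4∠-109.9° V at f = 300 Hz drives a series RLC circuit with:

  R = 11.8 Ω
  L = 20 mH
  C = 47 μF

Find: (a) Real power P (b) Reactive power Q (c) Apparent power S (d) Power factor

Step 1 — Angular frequency: ω = 2π·f = 2π·300 = 1885 rad/s.
Step 2 — Component impedances:
  R: Z = R = 11.8 Ω
  L: Z = jωL = j·1885·0.02 = 0 + j37.7 Ω
  C: Z = 1/(jωC) = -j/(ω·C) = 0 - j11.29 Ω
Step 3 — Series combination: Z_total = R + L + C = 11.8 + j26.41 Ω = 28.93∠65.9° Ω.
Step 4 — Source phasor: V = 86.4∠-109.9° V = -29.41 - j81.24 V.
Step 5 — Current: I = V / Z = -2.979 - j0.2174 A = 2.987∠-175.8° A.
Step 6 — Complex power: S = V·I* = 105.3 + j235.6 VA.
Step 7 — Real power: P = Re(S) = 105.3 W.
Step 8 — Reactive power: Q = Im(S) = 235.6 VAR.
Step 9 — Apparent power: |S| = 258.1 VA.
Step 10 — Power factor: PF = P/|S| = 0.4079 (lagging).

(a) P = 105.3 W  (b) Q = 235.6 VAR  (c) S = 258.1 VA  (d) PF = 0.4079 (lagging)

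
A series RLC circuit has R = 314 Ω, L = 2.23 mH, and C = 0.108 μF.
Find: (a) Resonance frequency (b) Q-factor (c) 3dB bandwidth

Step 1 — Resonance condition Im(Z)=0 gives ω₀ = 1/√(LC).
Step 2 — ω₀ = 1/√(0.00223·1.08e-07) = 6.444e+04 rad/s.
Step 3 — f₀ = ω₀/(2π) = 1.026e+04 Hz.
Step 4 — Series Q: Q = ω₀L/R = 6.444e+04·0.00223/314 = 0.4576.
Step 5 — 3dB bandwidth: Δω = ω₀/Q = 1.408e+05 rad/s; BW = Δω/(2π) = 2.241e+04 Hz.

(a) f₀ = 1.026e+04 Hz  (b) Q = 0.4576  (c) BW = 2.241e+04 Hz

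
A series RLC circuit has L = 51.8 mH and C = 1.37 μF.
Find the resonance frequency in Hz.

Step 1 — Resonance condition Im(Z)=0 gives ω₀ = 1/√(LC).
Step 2 — ω₀ = 1/√(0.0518·1.37e-06) = 3754 rad/s.
Step 3 — f₀ = ω₀/(2π) = 597.4 Hz.

f₀ = 597.4 Hz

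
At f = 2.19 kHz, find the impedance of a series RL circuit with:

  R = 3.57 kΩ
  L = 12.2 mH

Step 1 — Angular frequency: ω = 2π·f = 2π·2190 = 1.376e+04 rad/s.
Step 2 — Component impedances:
  R: Z = R = 3570 Ω
  L: Z = jωL = j·1.376e+04·0.0122 = 0 + j167.9 Ω
Step 3 — Series combination: Z_total = R + L = 3570 + j167.9 Ω = 3574∠2.7° Ω.

Z = 3570 + j167.9 Ω = 3574∠2.7° Ω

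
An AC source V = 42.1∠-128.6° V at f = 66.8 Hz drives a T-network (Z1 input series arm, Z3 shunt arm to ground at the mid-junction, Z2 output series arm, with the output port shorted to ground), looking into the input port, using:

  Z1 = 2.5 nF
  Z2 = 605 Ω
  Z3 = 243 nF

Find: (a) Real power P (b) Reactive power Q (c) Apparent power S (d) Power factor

Step 1 — Angular frequency: ω = 2π·f = 2π·66.8 = 419.7 rad/s.
Step 2 — Component impedances:
  Z1: Z = 1/(jωC) = -j/(ω·C) = 0 - j9.53e+05 Ω
  Z2: Z = R = 605 Ω
  Z3: Z = 1/(jωC) = -j/(ω·C) = 0 - j9805 Ω
Step 3 — With the output port shorted to ground, the output series arm Z2 runs from the junction to ground; the shunt arm Z3 also runs from the junction to ground. They appear in parallel: Z3 || Z2 = 602.7 - j37.19 Ω.
Step 4 — Series with input arm Z1: Z_in = Z1 + (Z3 || Z2) = 602.7 - j9.531e+05 Ω = 9.531e+05∠-90.0° Ω.
Step 5 — Source phasor: V = 42.1∠-128.6° V = -26.27 - j32.9 V.
Step 6 — Current: I = V / Z = 3.451e-05 - j2.758e-05 A = 4.417e-05∠-38.6° A.
Step 7 — Complex power: S = V·I* = 1.176e-06 - j0.00186 VA.
Step 8 — Real power: P = Re(S) = 1.176e-06 W.
Step 9 — Reactive power: Q = Im(S) = -0.00186 VAR.
Step 10 — Apparent power: |S| = 0.00186 VA.
Step 11 — Power factor: PF = P/|S| = 0.0006324 (leading).

(a) P = 1.176e-06 W  (b) Q = -0.00186 VAR  (c) S = 0.00186 VA  (d) PF = 0.0006324 (leading)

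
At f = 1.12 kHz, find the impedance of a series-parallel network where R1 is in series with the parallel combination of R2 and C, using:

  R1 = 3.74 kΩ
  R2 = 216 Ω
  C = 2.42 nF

Step 1 — Angular frequency: ω = 2π·f = 2π·1120 = 7037 rad/s.
Step 2 — Component impedances:
  R1: Z = R = 3740 Ω
  R2: Z = R = 216 Ω
  C: Z = 1/(jωC) = -j/(ω·C) = 0 - j5.872e+04 Ω
Step 3 — Parallel branch: R2 || C = 1/(1/R2 + 1/C) = 216 - j0.7945 Ω.
Step 4 — Series with R1: Z_total = R1 + (R2 || C) = 3956 - j0.7945 Ω = 3956∠-0.0° Ω.

Z = 3956 - j0.7945 Ω = 3956∠-0.0° Ω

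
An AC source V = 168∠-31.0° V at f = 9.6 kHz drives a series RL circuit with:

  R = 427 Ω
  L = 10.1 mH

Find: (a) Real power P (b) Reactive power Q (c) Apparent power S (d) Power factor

Step 1 — Angular frequency: ω = 2π·f = 2π·9600 = 6.032e+04 rad/s.
Step 2 — Component impedances:
  R: Z = R = 427 Ω
  L: Z = jωL = j·6.032e+04·0.0101 = 0 + j609.2 Ω
Step 3 — Series combination: Z_total = R + L = 427 + j609.2 Ω = 744∠55.0° Ω.
Step 4 — Source phasor: V = 168∠-31.0° V = 144 - j86.53 V.
Step 5 — Current: I = V / Z = 0.01586 - j0.2253 A = 0.2258∠-86.0° A.
Step 6 — Complex power: S = V·I* = 21.77 + j31.07 VA.
Step 7 — Real power: P = Re(S) = 21.77 W.
Step 8 — Reactive power: Q = Im(S) = 31.07 VAR.
Step 9 — Apparent power: |S| = 37.94 VA.
Step 10 — Power factor: PF = P/|S| = 0.574 (lagging).

(a) P = 21.77 W  (b) Q = 31.07 VAR  (c) S = 37.94 VA  (d) PF = 0.574 (lagging)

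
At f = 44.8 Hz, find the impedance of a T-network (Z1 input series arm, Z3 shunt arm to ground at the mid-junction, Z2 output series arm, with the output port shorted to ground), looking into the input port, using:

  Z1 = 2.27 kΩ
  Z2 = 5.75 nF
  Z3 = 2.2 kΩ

Step 1 — Angular frequency: ω = 2π·f = 2π·44.8 = 281.5 rad/s.
Step 2 — Component impedances:
  Z1: Z = R = 2270 Ω
  Z2: Z = 1/(jωC) = -j/(ω·C) = 0 - j6.178e+05 Ω
  Z3: Z = R = 2200 Ω
Step 3 — With the output port shorted to ground, the output series arm Z2 runs from the junction to ground; the shunt arm Z3 also runs from the junction to ground. They appear in parallel: Z3 || Z2 = 2200 - j7.834 Ω.
Step 4 — Series with input arm Z1: Z_in = Z1 + (Z3 || Z2) = 4470 - j7.834 Ω = 4470∠-0.1° Ω.

Z = 4470 - j7.834 Ω = 4470∠-0.1° Ω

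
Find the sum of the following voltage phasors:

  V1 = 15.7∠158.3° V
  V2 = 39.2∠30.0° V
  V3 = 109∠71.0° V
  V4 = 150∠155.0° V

Step 1 — Convert each phasor to rectangular form:
  V1 = 15.7·(cos(158.3°) + j·sin(158.3°)) = -14.59 + j5.805 V
  V2 = 39.2·(cos(30.0°) + j·sin(30.0°)) = 33.95 + j19.6 V
  V3 = 109·(cos(71.0°) + j·sin(71.0°)) = 35.49 + j103.1 V
  V4 = 150·(cos(155.0°) + j·sin(155.0°)) = -135.9 + j63.39 V
Step 2 — Sum components: V_total = -81.1 + j191.9 V.
Step 3 — Convert to polar: |V_total| = 208.3 V, ∠V_total = 112.9°.

V_total = 208.3∠112.9° V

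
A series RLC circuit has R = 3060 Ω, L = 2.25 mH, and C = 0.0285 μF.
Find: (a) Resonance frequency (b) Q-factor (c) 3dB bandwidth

Step 1 — Resonance condition Im(Z)=0 gives ω₀ = 1/√(LC).
Step 2 — ω₀ = 1/√(0.00225·2.85e-08) = 1.249e+05 rad/s.
Step 3 — f₀ = ω₀/(2π) = 1.987e+04 Hz.
Step 4 — Series Q: Q = ω₀L/R = 1.249e+05·0.00225/3060 = 0.09182.
Step 5 — 3dB bandwidth: Δω = ω₀/Q = 1.36e+06 rad/s; BW = Δω/(2π) = 2.165e+05 Hz.

(a) f₀ = 1.987e+04 Hz  (b) Q = 0.09182  (c) BW = 2.165e+05 Hz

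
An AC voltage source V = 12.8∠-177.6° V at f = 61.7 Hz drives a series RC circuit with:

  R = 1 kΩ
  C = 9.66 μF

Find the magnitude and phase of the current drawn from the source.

Step 1 — Angular frequency: ω = 2π·f = 2π·61.7 = 387.7 rad/s.
Step 2 — Component impedances:
  R: Z = R = 1000 Ω
  C: Z = 1/(jωC) = -j/(ω·C) = 0 - j267 Ω
Step 3 — Series combination: Z_total = R + C = 1000 - j267 Ω = 1035∠-15.0° Ω.
Step 4 — Source phasor: V = 12.8∠-177.6° V = -12.79 - j0.536 V.
Step 5 — Ohm's law: I = V / Z_total = (-12.79 - j0.536) / (1000 - j267) = -0.0118 - j0.003688 A.
Step 6 — Convert to polar: |I| = 0.01237 A, ∠I = -162.6°.

I = 0.01237∠-162.6° A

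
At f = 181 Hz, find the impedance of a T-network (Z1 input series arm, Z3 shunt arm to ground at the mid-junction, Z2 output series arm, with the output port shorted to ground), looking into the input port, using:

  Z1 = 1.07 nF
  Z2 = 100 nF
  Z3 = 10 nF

Step 1 — Angular frequency: ω = 2π·f = 2π·181 = 1137 rad/s.
Step 2 — Component impedances:
  Z1: Z = 1/(jωC) = -j/(ω·C) = 0 - j8.218e+05 Ω
  Z2: Z = 1/(jωC) = -j/(ω·C) = 0 - j8793 Ω
  Z3: Z = 1/(jωC) = -j/(ω·C) = 0 - j8.793e+04 Ω
Step 3 — With the output port shorted to ground, the output series arm Z2 runs from the junction to ground; the shunt arm Z3 also runs from the junction to ground. They appear in parallel: Z3 || Z2 = 0 - j7994 Ω.
Step 4 — Series with input arm Z1: Z_in = Z1 + (Z3 || Z2) = 0 - j8.298e+05 Ω = 8.298e+05∠-90.0° Ω.

Z = 0 - j8.298e+05 Ω = 8.298e+05∠-90.0° Ω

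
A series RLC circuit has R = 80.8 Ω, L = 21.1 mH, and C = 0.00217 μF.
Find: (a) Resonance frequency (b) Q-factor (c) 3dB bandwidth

Step 1 — Resonance: ω₀ = 1/√(LC) = 1/√(0.0211·2.17e-09) = 1.478e+05 rad/s.
Step 2 — f₀ = ω₀/(2π) = 2.352e+04 Hz.
Step 3 — Series Q: Q = ω₀L/R = 1.478e+05·0.0211/80.8 = 38.59.
Step 4 — Bandwidth: Δω = ω₀/Q = 3829 rad/s; BW = Δω/(2π) = 609.5 Hz.

(a) f₀ = 2.352e+04 Hz  (b) Q = 38.59  (c) BW = 609.5 Hz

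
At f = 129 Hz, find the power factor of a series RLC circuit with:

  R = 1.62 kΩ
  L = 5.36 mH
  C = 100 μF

Step 1 — Angular frequency: ω = 2π·f = 2π·129 = 810.5 rad/s.
Step 2 — Component impedances:
  R: Z = R = 1620 Ω
  L: Z = jωL = j·810.5·0.00536 = 0 + j4.344 Ω
  C: Z = 1/(jωC) = -j/(ω·C) = 0 - j12.34 Ω
Step 3 — Series combination: Z_total = R + L + C = 1620 - j7.993 Ω = 1620∠-0.3° Ω.
Step 4 — Power factor: PF = cos(φ) = Re(Z)/|Z| = 1620/1620 = 1.
Step 5 — Type: Im(Z) = -7.993 ⇒ leading (phase φ = -0.3°).

PF = 1 (leading, φ = -0.3°)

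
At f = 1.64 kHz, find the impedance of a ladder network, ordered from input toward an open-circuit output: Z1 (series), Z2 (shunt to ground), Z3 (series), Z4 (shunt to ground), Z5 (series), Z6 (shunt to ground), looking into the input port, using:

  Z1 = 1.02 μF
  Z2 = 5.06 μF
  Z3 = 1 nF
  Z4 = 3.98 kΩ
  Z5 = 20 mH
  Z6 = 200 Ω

Step 1 — Angular frequency: ω = 2π·f = 2π·1640 = 1.03e+04 rad/s.
Step 2 — Component impedances:
  Z1: Z = 1/(jωC) = -j/(ω·C) = 0 - j95.14 Ω
  Z2: Z = 1/(jωC) = -j/(ω·C) = 0 - j19.18 Ω
  Z3: Z = 1/(jωC) = -j/(ω·C) = 0 - j9.705e+04 Ω
  Z4: Z = R = 3980 Ω
  Z5: Z = jωL = j·1.03e+04·0.02 = 0 + j206.1 Ω
  Z6: Z = R = 200 Ω
Step 3 — Ladder network (open output): work backward from the far end, alternating series and parallel combinations. Z_in = 7.823e-06 - j114.3 Ω = 114.3∠-90.0° Ω.

Z = 7.823e-06 - j114.3 Ω = 114.3∠-90.0° Ω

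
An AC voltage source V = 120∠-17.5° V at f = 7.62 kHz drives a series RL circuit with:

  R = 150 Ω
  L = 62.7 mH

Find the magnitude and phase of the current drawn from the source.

Step 1 — Angular frequency: ω = 2π·f = 2π·7620 = 4.788e+04 rad/s.
Step 2 — Component impedances:
  R: Z = R = 150 Ω
  L: Z = jωL = j·4.788e+04·0.0627 = 0 + j3002 Ω
Step 3 — Series combination: Z_total = R + L = 150 + j3002 Ω = 3006∠87.1° Ω.
Step 4 — Source phasor: V = 120∠-17.5° V = 114.4 - j36.08 V.
Step 5 — Ohm's law: I = V / Z_total = (114.4 - j36.08) / (150 + j3002) = -0.01009 - j0.03863 A.
Step 6 — Convert to polar: |I| = 0.03992 A, ∠I = -104.6°.

I = 0.03992∠-104.6° A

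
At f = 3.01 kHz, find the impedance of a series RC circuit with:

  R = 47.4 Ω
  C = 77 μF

Step 1 — Angular frequency: ω = 2π·f = 2π·3010 = 1.891e+04 rad/s.
Step 2 — Component impedances:
  R: Z = R = 47.4 Ω
  C: Z = 1/(jωC) = -j/(ω·C) = 0 - j0.6867 Ω
Step 3 — Series combination: Z_total = R + C = 47.4 - j0.6867 Ω = 47.4∠-0.8° Ω.

Z = 47.4 - j0.6867 Ω = 47.4∠-0.8° Ω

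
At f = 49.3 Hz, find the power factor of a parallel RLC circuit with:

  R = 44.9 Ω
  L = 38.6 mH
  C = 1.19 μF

Step 1 — Angular frequency: ω = 2π·f = 2π·49.3 = 309.8 rad/s.
Step 2 — Component impedances:
  R: Z = R = 44.9 Ω
  L: Z = jωL = j·309.8·0.0386 = 0 + j11.96 Ω
  C: Z = 1/(jωC) = -j/(ω·C) = 0 - j2713 Ω
Step 3 — Parallel combination: 1/Z_total = 1/R + 1/L + 1/C; Z_total = 2.998 + j11.21 Ω = 11.6∠75.0° Ω.
Step 4 — Power factor: PF = cos(φ) = Re(Z)/|Z| = 2.998/11.6 = 0.2584.
Step 5 — Type: Im(Z) = 11.21 ⇒ lagging (phase φ = 75.0°).

PF = 0.2584 (lagging, φ = 75.0°)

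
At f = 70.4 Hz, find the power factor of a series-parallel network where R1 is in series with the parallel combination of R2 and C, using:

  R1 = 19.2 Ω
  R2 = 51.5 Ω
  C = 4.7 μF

Step 1 — Angular frequency: ω = 2π·f = 2π·70.4 = 442.3 rad/s.
Step 2 — Component impedances:
  R1: Z = R = 19.2 Ω
  R2: Z = R = 51.5 Ω
  C: Z = 1/(jωC) = -j/(ω·C) = 0 - j481 Ω
Step 3 — Parallel branch: R2 || C = 1/(1/R2 + 1/C) = 50.92 - j5.451 Ω.
Step 4 — Series with R1: Z_total = R1 + (R2 || C) = 70.12 - j5.451 Ω = 70.33∠-4.4° Ω.
Step 5 — Power factor: PF = cos(φ) = Re(Z)/|Z| = 70.12/70.33 = 0.997.
Step 6 — Type: Im(Z) = -5.451 ⇒ leading (phase φ = -4.4°).

PF = 0.997 (leading, φ = -4.4°)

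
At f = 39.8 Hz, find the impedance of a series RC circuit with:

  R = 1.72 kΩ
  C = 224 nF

Step 1 — Angular frequency: ω = 2π·f = 2π·39.8 = 250.1 rad/s.
Step 2 — Component impedances:
  R: Z = R = 1720 Ω
  C: Z = 1/(jωC) = -j/(ω·C) = 0 - j1.785e+04 Ω
Step 3 — Series combination: Z_total = R + C = 1720 - j1.785e+04 Ω = 1.793e+04∠-84.5° Ω.

Z = 1720 - j1.785e+04 Ω = 1.793e+04∠-84.5° Ω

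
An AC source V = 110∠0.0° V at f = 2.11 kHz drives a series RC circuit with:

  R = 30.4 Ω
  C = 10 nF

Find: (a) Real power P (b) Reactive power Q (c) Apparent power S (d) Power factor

Step 1 — Angular frequency: ω = 2π·f = 2π·2110 = 1.326e+04 rad/s.
Step 2 — Component impedances:
  R: Z = R = 30.4 Ω
  C: Z = 1/(jωC) = -j/(ω·C) = 0 - j7543 Ω
Step 3 — Series combination: Z_total = R + C = 30.4 - j7543 Ω = 7543∠-89.8° Ω.
Step 4 — Source phasor: V = 110∠0.0° V = 110 V.
Step 5 — Current: I = V / Z = 5.877e-05 + j0.01458 A = 0.01458∠89.8° A.
Step 6 — Complex power: S = V·I* = 0.006465 - j1.604 VA.
Step 7 — Real power: P = Re(S) = 0.006465 W.
Step 8 — Reactive power: Q = Im(S) = -1.604 VAR.
Step 9 — Apparent power: |S| = 1.604 VA.
Step 10 — Power factor: PF = P/|S| = 0.00403 (leading).

(a) P = 0.006465 W  (b) Q = -1.604 VAR  (c) S = 1.604 VA  (d) PF = 0.00403 (leading)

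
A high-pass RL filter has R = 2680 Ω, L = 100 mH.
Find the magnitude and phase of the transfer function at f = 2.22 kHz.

Step 1 — Angular frequency: ω = 2π·2220 = 1.395e+04 rad/s.
Step 2 — Transfer function: H(jω) = jωL/(R + jωL).
Step 3 — Numerator jωL = j·1395; denominator R + jωL = 2680 + j1395.
Step 4 — H = 0.2132 + j0.4095.
Step 5 — Magnitude: |H| = 0.4617 (-6.7 dB); phase: φ = 62.5°.

|H| = 0.4617 (-6.7 dB), φ = 62.5°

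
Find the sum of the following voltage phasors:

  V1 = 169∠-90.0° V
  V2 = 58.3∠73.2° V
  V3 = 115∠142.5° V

Step 1 — Convert each phasor to rectangular form:
  V1 = 169·(cos(-90.0°) + j·sin(-90.0°)) = 0 - j169 V
  V2 = 58.3·(cos(73.2°) + j·sin(73.2°)) = 16.85 + j55.81 V
  V3 = 115·(cos(142.5°) + j·sin(142.5°)) = -91.24 + j70.01 V
Step 2 — Sum components: V_total = -74.39 - j43.18 V.
Step 3 — Convert to polar: |V_total| = 86.01 V, ∠V_total = -149.9°.

V_total = 86.01∠-149.9° V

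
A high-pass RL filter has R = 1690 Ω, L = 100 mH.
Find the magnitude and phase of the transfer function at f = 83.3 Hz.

Step 1 — Angular frequency: ω = 2π·83.3 = 523.4 rad/s.
Step 2 — Transfer function: H(jω) = jωL/(R + jωL).
Step 3 — Numerator jωL = j·52.34; denominator R + jωL = 1690 + j52.34.
Step 4 — H = 0.0009582 + j0.03094.
Step 5 — Magnitude: |H| = 0.03095 (-30.2 dB); phase: φ = 88.2°.

|H| = 0.03095 (-30.2 dB), φ = 88.2°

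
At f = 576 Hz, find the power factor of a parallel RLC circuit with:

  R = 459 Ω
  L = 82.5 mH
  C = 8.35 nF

Step 1 — Angular frequency: ω = 2π·f = 2π·576 = 3619 rad/s.
Step 2 — Component impedances:
  R: Z = R = 459 Ω
  L: Z = jωL = j·3619·0.0825 = 0 + j298.6 Ω
  C: Z = 1/(jωC) = -j/(ω·C) = 0 - j3.309e+04 Ω
Step 3 — Parallel combination: 1/Z_total = 1/R + 1/L + 1/C; Z_total = 138.2 + j210.6 Ω = 251.9∠56.7° Ω.
Step 4 — Power factor: PF = cos(φ) = Re(Z)/|Z| = 138.22/251.88 = 0.5488.
Step 5 — Type: Im(Z) = 210.6 ⇒ lagging (phase φ = 56.7°).

PF = 0.5488 (lagging, φ = 56.7°)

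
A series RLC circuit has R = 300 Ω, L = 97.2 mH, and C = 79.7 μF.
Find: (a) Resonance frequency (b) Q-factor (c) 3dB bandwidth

Step 1 — Resonance: ω₀ = 1/√(LC) = 1/√(0.0972·7.97e-05) = 359.3 rad/s.
Step 2 — f₀ = ω₀/(2π) = 57.18 Hz.
Step 3 — Series Q: Q = ω₀L/R = 359.3·0.0972/300 = 0.1164.
Step 4 — Bandwidth: Δω = ω₀/Q = 3086 rad/s; BW = Δω/(2π) = 491.2 Hz.

(a) f₀ = 57.18 Hz  (b) Q = 0.1164  (c) BW = 491.2 Hz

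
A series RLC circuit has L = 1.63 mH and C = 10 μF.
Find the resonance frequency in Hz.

Step 1 — Resonance condition Im(Z)=0 gives ω₀ = 1/√(LC).
Step 2 — ω₀ = 1/√(0.00163·1e-05) = 7833 rad/s.
Step 3 — f₀ = ω₀/(2π) = 1247 Hz.

f₀ = 1247 Hz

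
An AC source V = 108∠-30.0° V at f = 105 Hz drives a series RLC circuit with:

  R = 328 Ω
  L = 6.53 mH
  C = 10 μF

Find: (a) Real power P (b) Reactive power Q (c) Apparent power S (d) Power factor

Step 1 — Angular frequency: ω = 2π·f = 2π·105 = 659.7 rad/s.
Step 2 — Component impedances:
  R: Z = R = 328 Ω
  L: Z = jωL = j·659.7·0.00653 = 0 + j4.308 Ω
  C: Z = 1/(jωC) = -j/(ω·C) = 0 - j151.6 Ω
Step 3 — Series combination: Z_total = R + L + C = 328 - j147.3 Ω = 359.5∠-24.2° Ω.
Step 4 — Source phasor: V = 108∠-30.0° V = 93.53 - j54 V.
Step 5 — Current: I = V / Z = 0.2988 - j0.03046 A = 0.3004∠-5.8° A.
Step 6 — Complex power: S = V·I* = 29.59 - j13.29 VA.
Step 7 — Real power: P = Re(S) = 29.59 W.
Step 8 — Reactive power: Q = Im(S) = -13.29 VAR.
Step 9 — Apparent power: |S| = 32.44 VA.
Step 10 — Power factor: PF = P/|S| = 0.9123 (leading).

(a) P = 29.59 W  (b) Q = -13.29 VAR  (c) S = 32.44 VA  (d) PF = 0.9123 (leading)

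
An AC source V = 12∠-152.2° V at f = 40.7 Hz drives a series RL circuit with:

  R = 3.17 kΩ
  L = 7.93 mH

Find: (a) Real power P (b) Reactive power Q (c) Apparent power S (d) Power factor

Step 1 — Angular frequency: ω = 2π·f = 2π·40.7 = 255.7 rad/s.
Step 2 — Component impedances:
  R: Z = R = 3170 Ω
  L: Z = jωL = j·255.7·0.00793 = 0 + j2.028 Ω
Step 3 — Series combination: Z_total = R + L = 3170 + j2.028 Ω = 3170∠0.0° Ω.
Step 4 — Source phasor: V = 12∠-152.2° V = -10.61 - j5.597 V.
Step 5 — Current: I = V / Z = -0.00335 - j0.001763 A = 0.003785∠-152.2° A.
Step 6 — Complex power: S = V·I* = 0.04543 + j2.906e-05 VA.
Step 7 — Real power: P = Re(S) = 0.04543 W.
Step 8 — Reactive power: Q = Im(S) = 2.906e-05 VAR.
Step 9 — Apparent power: |S| = 0.04543 VA.
Step 10 — Power factor: PF = P/|S| = 1 (lagging).

(a) P = 0.04543 W  (b) Q = 2.906e-05 VAR  (c) S = 0.04543 VA  (d) PF = 1 (lagging)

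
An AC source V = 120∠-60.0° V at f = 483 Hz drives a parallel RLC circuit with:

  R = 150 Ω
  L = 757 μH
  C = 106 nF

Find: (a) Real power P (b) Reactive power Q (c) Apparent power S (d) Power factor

Step 1 — Angular frequency: ω = 2π·f = 2π·483 = 3035 rad/s.
Step 2 — Component impedances:
  R: Z = R = 150 Ω
  L: Z = jωL = j·3035·0.000757 = 0 + j2.297 Ω
  C: Z = 1/(jωC) = -j/(ω·C) = 0 - j3109 Ω
Step 3 — Parallel combination: 1/Z_total = 1/R + 1/L + 1/C; Z_total = 0.03523 + j2.298 Ω = 2.299∠89.1° Ω.
Step 4 — Source phasor: V = 120∠-60.0° V = 60 - j103.9 V.
Step 5 — Current: I = V / Z = -44.8 - j26.79 A = 52.2∠-149.1° A.
Step 6 — Complex power: S = V·I* = 96 + j6264 VA.
Step 7 — Real power: P = Re(S) = 96 W.
Step 8 — Reactive power: Q = Im(S) = 6264 VAR.
Step 9 — Apparent power: |S| = 6264 VA.
Step 10 — Power factor: PF = P/|S| = 0.01533 (lagging).

(a) P = 96 W  (b) Q = 6264 VAR  (c) S = 6264 VA  (d) PF = 0.01533 (lagging)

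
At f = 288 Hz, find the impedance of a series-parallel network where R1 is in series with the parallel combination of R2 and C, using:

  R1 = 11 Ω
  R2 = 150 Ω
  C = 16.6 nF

Step 1 — Angular frequency: ω = 2π·f = 2π·288 = 1810 rad/s.
Step 2 — Component impedances:
  R1: Z = R = 11 Ω
  R2: Z = R = 150 Ω
  C: Z = 1/(jωC) = -j/(ω·C) = 0 - j3.329e+04 Ω
Step 3 — Parallel branch: R2 || C = 1/(1/R2 + 1/C) = 150 - j0.6759 Ω.
Step 4 — Series with R1: Z_total = R1 + (R2 || C) = 161 - j0.6759 Ω = 161∠-0.2° Ω.

Z = 161 - j0.6759 Ω = 161∠-0.2° Ω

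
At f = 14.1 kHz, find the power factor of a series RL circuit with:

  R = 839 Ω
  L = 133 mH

Step 1 — Angular frequency: ω = 2π·f = 2π·1.41e+04 = 8.859e+04 rad/s.
Step 2 — Component impedances:
  R: Z = R = 839 Ω
  L: Z = jωL = j·8.859e+04·0.133 = 0 + j1.178e+04 Ω
Step 3 — Series combination: Z_total = R + L = 839 + j1.178e+04 Ω = 1.181e+04∠85.9° Ω.
Step 4 — Power factor: PF = cos(φ) = Re(Z)/|Z| = 839/11812.7 = 0.07103.
Step 5 — Type: Im(Z) = 1.178e+04 ⇒ lagging (phase φ = 85.9°).

PF = 0.07103 (lagging, φ = 85.9°)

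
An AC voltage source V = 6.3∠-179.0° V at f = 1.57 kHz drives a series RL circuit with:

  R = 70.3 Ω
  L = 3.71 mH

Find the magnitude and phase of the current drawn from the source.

Step 1 — Angular frequency: ω = 2π·f = 2π·1570 = 9865 rad/s.
Step 2 — Component impedances:
  R: Z = R = 70.3 Ω
  L: Z = jωL = j·9865·0.00371 = 0 + j36.6 Ω
Step 3 — Series combination: Z_total = R + L = 70.3 + j36.6 Ω = 79.26∠27.5° Ω.
Step 4 — Source phasor: V = 6.3∠-179.0° V = -6.299 - j0.11 V.
Step 5 — Ohm's law: I = V / Z_total = (-6.299 - j0.11) / (70.3 + j36.6) = -0.07114 + j0.03547 A.
Step 6 — Convert to polar: |I| = 0.07949 A, ∠I = 153.5°.

I = 0.07949∠153.5° A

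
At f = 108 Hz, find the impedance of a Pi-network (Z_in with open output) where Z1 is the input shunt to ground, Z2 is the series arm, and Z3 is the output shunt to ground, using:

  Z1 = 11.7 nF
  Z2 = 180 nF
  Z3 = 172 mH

Step 1 — Angular frequency: ω = 2π·f = 2π·108 = 678.6 rad/s.
Step 2 — Component impedances:
  Z1: Z = 1/(jωC) = -j/(ω·C) = 0 - j1.26e+05 Ω
  Z2: Z = 1/(jωC) = -j/(ω·C) = 0 - j8187 Ω
  Z3: Z = jωL = j·678.6·0.172 = 0 + j116.7 Ω
Step 3 — With open output, the series arm Z2 and the output shunt Z3 appear in series to ground: Z2 + Z3 = 0 - j8070 Ω.
Step 4 — Parallel with input shunt Z1: Z_in = Z1 || (Z2 + Z3) = 0 - j7584 Ω = 7584∠-90.0° Ω.

Z = 0 - j7584 Ω = 7584∠-90.0° Ω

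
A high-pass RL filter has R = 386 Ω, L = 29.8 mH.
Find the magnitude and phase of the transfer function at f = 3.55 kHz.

Step 1 — Angular frequency: ω = 2π·3550 = 2.231e+04 rad/s.
Step 2 — Transfer function: H(jω) = jωL/(R + jωL).
Step 3 — Numerator jωL = j·664.7; denominator R + jωL = 386 + j664.7.
Step 4 — H = 0.7478 + j0.4343.
Step 5 — Magnitude: |H| = 0.8648 (-1.3 dB); phase: φ = 30.1°.

|H| = 0.8648 (-1.3 dB), φ = 30.1°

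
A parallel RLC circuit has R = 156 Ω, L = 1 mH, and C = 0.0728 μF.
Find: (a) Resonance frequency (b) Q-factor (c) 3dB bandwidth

Step 1 — Resonance: ω₀ = 1/√(LC) = 1/√(0.001·7.28e-08) = 1.172e+05 rad/s.
Step 2 — f₀ = ω₀/(2π) = 1.865e+04 Hz.
Step 3 — Parallel Q: Q = R/(ω₀L) = 156/(1.172e+05·0.001) = 1.331.
Step 4 — Bandwidth: Δω = ω₀/Q = 8.805e+04 rad/s; BW = Δω/(2π) = 1.401e+04 Hz.

(a) f₀ = 1.865e+04 Hz  (b) Q = 1.331  (c) BW = 1.401e+04 Hz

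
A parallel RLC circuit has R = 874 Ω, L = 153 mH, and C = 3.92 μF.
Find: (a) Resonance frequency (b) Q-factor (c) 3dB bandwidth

Step 1 — Resonance: ω₀ = 1/√(LC) = 1/√(0.153·3.92e-06) = 1291 rad/s.
Step 2 — f₀ = ω₀/(2π) = 205.5 Hz.
Step 3 — Parallel Q: Q = R/(ω₀L) = 874/(1291·0.153) = 4.424.
Step 4 — Bandwidth: Δω = ω₀/Q = 291.9 rad/s; BW = Δω/(2π) = 46.45 Hz.

(a) f₀ = 205.5 Hz  (b) Q = 4.424  (c) BW = 46.45 Hz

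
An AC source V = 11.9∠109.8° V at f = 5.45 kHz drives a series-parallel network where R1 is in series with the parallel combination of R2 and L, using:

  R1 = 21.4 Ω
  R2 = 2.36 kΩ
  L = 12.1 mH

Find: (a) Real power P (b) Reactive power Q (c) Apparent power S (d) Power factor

Step 1 — Angular frequency: ω = 2π·f = 2π·5450 = 3.424e+04 rad/s.
Step 2 — Component impedances:
  R1: Z = R = 21.4 Ω
  R2: Z = R = 2360 Ω
  L: Z = jωL = j·3.424e+04·0.0121 = 0 + j414.3 Ω
Step 3 — Parallel branch: R2 || L = 1/(1/R2 + 1/L) = 70.57 + j402 Ω.
Step 4 — Series with R1: Z_total = R1 + (R2 || L) = 91.97 + j402 Ω = 412.3∠77.1° Ω.
Step 5 — Source phasor: V = 11.9∠109.8° V = -4.031 + j11.2 V.
Step 6 — Current: I = V / Z = 0.02429 + j0.01559 A = 0.02886∠32.7° A.
Step 7 — Complex power: S = V·I* = 0.0766 + j0.3348 VA.
Step 8 — Real power: P = Re(S) = 0.0766 W.
Step 9 — Reactive power: Q = Im(S) = 0.3348 VAR.
Step 10 — Apparent power: |S| = 0.3434 VA.
Step 11 — Power factor: PF = P/|S| = 0.223 (lagging).

(a) P = 0.0766 W  (b) Q = 0.3348 VAR  (c) S = 0.3434 VA  (d) PF = 0.223 (lagging)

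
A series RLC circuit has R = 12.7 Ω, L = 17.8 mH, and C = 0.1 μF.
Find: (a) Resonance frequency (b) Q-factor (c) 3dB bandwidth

Step 1 — Resonance condition Im(Z)=0 gives ω₀ = 1/√(LC).
Step 2 — ω₀ = 1/√(0.0178·1e-07) = 2.37e+04 rad/s.
Step 3 — f₀ = ω₀/(2π) = 3772 Hz.
Step 4 — Series Q: Q = ω₀L/R = 2.37e+04·0.0178/12.7 = 33.22.
Step 5 — 3dB bandwidth: Δω = ω₀/Q = 713.5 rad/s; BW = Δω/(2π) = 113.6 Hz.

(a) f₀ = 3772 Hz  (b) Q = 33.22  (c) BW = 113.6 Hz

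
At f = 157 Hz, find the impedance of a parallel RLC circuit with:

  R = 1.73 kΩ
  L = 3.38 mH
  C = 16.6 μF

Step 1 — Angular frequency: ω = 2π·f = 2π·157 = 986.5 rad/s.
Step 2 — Component impedances:
  R: Z = R = 1730 Ω
  L: Z = jωL = j·986.5·0.00338 = 0 + j3.334 Ω
  C: Z = 1/(jωC) = -j/(ω·C) = 0 - j61.07 Ω
Step 3 — Parallel combination: 1/Z_total = 1/R + 1/L + 1/C; Z_total = 0.00719 + j3.527 Ω = 3.527∠89.9° Ω.

Z = 0.00719 + j3.527 Ω = 3.527∠89.9° Ω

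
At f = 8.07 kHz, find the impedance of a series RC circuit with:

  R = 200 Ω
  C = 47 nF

Step 1 — Angular frequency: ω = 2π·f = 2π·8070 = 5.071e+04 rad/s.
Step 2 — Component impedances:
  R: Z = R = 200 Ω
  C: Z = 1/(jωC) = -j/(ω·C) = 0 - j419.6 Ω
Step 3 — Series combination: Z_total = R + C = 200 - j419.6 Ω = 464.8∠-64.5° Ω.

Z = 200 - j419.6 Ω = 464.8∠-64.5° Ω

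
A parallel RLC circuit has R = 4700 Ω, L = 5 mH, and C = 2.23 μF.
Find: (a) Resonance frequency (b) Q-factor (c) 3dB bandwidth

Step 1 — Resonance: ω₀ = 1/√(LC) = 1/√(0.005·2.23e-06) = 9470 rad/s.
Step 2 — f₀ = ω₀/(2π) = 1507 Hz.
Step 3 — Parallel Q: Q = R/(ω₀L) = 4700/(9470·0.005) = 99.26.
Step 4 — Bandwidth: Δω = ω₀/Q = 95.41 rad/s; BW = Δω/(2π) = 15.19 Hz.

(a) f₀ = 1507 Hz  (b) Q = 99.26  (c) BW = 15.19 Hz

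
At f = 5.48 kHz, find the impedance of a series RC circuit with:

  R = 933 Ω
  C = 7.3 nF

Step 1 — Angular frequency: ω = 2π·f = 2π·5480 = 3.443e+04 rad/s.
Step 2 — Component impedances:
  R: Z = R = 933 Ω
  C: Z = 1/(jωC) = -j/(ω·C) = 0 - j3978 Ω
Step 3 — Series combination: Z_total = R + C = 933 - j3978 Ω = 4086∠-76.8° Ω.

Z = 933 - j3978 Ω = 4086∠-76.8° Ω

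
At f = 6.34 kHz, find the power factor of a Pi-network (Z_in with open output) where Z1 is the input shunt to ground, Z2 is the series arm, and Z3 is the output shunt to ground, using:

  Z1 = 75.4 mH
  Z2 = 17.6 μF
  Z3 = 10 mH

Step 1 — Angular frequency: ω = 2π·f = 2π·6340 = 3.984e+04 rad/s.
Step 2 — Component impedances:
  Z1: Z = jωL = j·3.984e+04·0.0754 = 0 + j3004 Ω
  Z2: Z = 1/(jωC) = -j/(ω·C) = 0 - j1.426 Ω
  Z3: Z = jωL = j·3.984e+04·0.01 = 0 + j398.4 Ω
Step 3 — With open output, the series arm Z2 and the output shunt Z3 appear in series to ground: Z2 + Z3 = 0 + j396.9 Ω.
Step 4 — Parallel with input shunt Z1: Z_in = Z1 || (Z2 + Z3) = 0 + j350.6 Ω = 350.6∠90.0° Ω.
Step 5 — Power factor: PF = cos(φ) = Re(Z)/|Z| = -0/350.6 = -0.
Step 6 — Type: Im(Z) = 350.6 ⇒ lagging (phase φ = 90.0°).

PF = -0 (lagging, φ = 90.0°)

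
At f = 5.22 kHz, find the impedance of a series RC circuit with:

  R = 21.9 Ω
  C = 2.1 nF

Step 1 — Angular frequency: ω = 2π·f = 2π·5220 = 3.28e+04 rad/s.
Step 2 — Component impedances:
  R: Z = R = 21.9 Ω
  C: Z = 1/(jωC) = -j/(ω·C) = 0 - j1.452e+04 Ω
Step 3 — Series combination: Z_total = R + C = 21.9 - j1.452e+04 Ω = 1.452e+04∠-89.9° Ω.

Z = 21.9 - j1.452e+04 Ω = 1.452e+04∠-89.9° Ω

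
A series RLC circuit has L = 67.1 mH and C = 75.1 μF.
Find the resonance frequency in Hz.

Step 1 — Resonance condition Im(Z)=0 gives ω₀ = 1/√(LC).
Step 2 — ω₀ = 1/√(0.0671·7.51e-05) = 445.5 rad/s.
Step 3 — f₀ = ω₀/(2π) = 70.9 Hz.

f₀ = 70.9 Hz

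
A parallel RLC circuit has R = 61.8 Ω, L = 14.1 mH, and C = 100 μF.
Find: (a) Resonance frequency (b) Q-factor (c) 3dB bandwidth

Step 1 — Resonance: ω₀ = 1/√(LC) = 1/√(0.0141·0.0001) = 842.2 rad/s.
Step 2 — f₀ = ω₀/(2π) = 134 Hz.
Step 3 — Parallel Q: Q = R/(ω₀L) = 61.8/(842.2·0.0141) = 5.204.
Step 4 — Bandwidth: Δω = ω₀/Q = 161.8 rad/s; BW = Δω/(2π) = 25.75 Hz.

(a) f₀ = 134 Hz  (b) Q = 5.204  (c) BW = 25.75 Hz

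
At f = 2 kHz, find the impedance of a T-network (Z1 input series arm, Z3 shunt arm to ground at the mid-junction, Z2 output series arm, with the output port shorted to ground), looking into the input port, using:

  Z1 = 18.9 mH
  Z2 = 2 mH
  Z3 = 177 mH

Step 1 — Angular frequency: ω = 2π·f = 2π·2000 = 1.257e+04 rad/s.
Step 2 — Component impedances:
  Z1: Z = jωL = j·1.257e+04·0.0189 = 0 + j237.5 Ω
  Z2: Z = jωL = j·1.257e+04·0.002 = 0 + j25.13 Ω
  Z3: Z = jωL = j·1.257e+04·0.177 = 0 + j2224 Ω
Step 3 — With the output port shorted to ground, the output series arm Z2 runs from the junction to ground; the shunt arm Z3 also runs from the junction to ground. They appear in parallel: Z3 || Z2 = 0 + j24.85 Ω.
Step 4 — Series with input arm Z1: Z_in = Z1 + (Z3 || Z2) = 0 + j262.4 Ω = 262.4∠90.0° Ω.

Z = 0 + j262.4 Ω = 262.4∠90.0° Ω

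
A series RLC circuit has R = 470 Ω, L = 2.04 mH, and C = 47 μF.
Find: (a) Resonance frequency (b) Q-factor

Step 1 — Resonance condition Im(Z)=0 gives ω₀ = 1/√(LC).
Step 2 — ω₀ = 1/√(0.00204·4.7e-05) = 3230 rad/s.
Step 3 — f₀ = ω₀/(2π) = 514 Hz.
Step 4 — Series Q: Q = ω₀L/R = 3230·0.00204/470 = 0.01402.

(a) f₀ = 514 Hz  (b) Q = 0.01402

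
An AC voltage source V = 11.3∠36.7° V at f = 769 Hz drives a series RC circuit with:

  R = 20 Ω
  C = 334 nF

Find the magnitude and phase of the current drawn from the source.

Step 1 — Angular frequency: ω = 2π·f = 2π·769 = 4832 rad/s.
Step 2 — Component impedances:
  R: Z = R = 20 Ω
  C: Z = 1/(jωC) = -j/(ω·C) = 0 - j619.7 Ω
Step 3 — Series combination: Z_total = R + C = 20 - j619.7 Ω = 620∠-88.2° Ω.
Step 4 — Source phasor: V = 11.3∠36.7° V = 9.06 + j6.753 V.
Step 5 — Ohm's law: I = V / Z_total = (9.06 + j6.753) / (20 - j619.7) = -0.01042 + j0.01496 A.
Step 6 — Convert to polar: |I| = 0.01823 A, ∠I = 124.9°.

I = 0.01823∠124.9° A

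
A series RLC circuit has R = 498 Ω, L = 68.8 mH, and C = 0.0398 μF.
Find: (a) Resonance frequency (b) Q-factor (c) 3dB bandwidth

Step 1 — Resonance condition Im(Z)=0 gives ω₀ = 1/√(LC).
Step 2 — ω₀ = 1/√(0.0688·3.98e-08) = 1.911e+04 rad/s.
Step 3 — f₀ = ω₀/(2π) = 3041 Hz.
Step 4 — Series Q: Q = ω₀L/R = 1.911e+04·0.0688/498 = 2.64.
Step 5 — 3dB bandwidth: Δω = ω₀/Q = 7238 rad/s; BW = Δω/(2π) = 1152 Hz.

(a) f₀ = 3041 Hz  (b) Q = 2.64  (c) BW = 1152 Hz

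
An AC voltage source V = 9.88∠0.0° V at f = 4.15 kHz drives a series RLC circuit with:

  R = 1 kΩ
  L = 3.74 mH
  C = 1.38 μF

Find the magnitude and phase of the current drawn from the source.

Step 1 — Angular frequency: ω = 2π·f = 2π·4150 = 2.608e+04 rad/s.
Step 2 — Component impedances:
  R: Z = R = 1000 Ω
  L: Z = jωL = j·2.608e+04·0.00374 = 0 + j97.52 Ω
  C: Z = 1/(jωC) = -j/(ω·C) = 0 - j27.79 Ω
Step 3 — Series combination: Z_total = R + L + C = 1000 + j69.73 Ω = 1002∠4.0° Ω.
Step 4 — Source phasor: V = 9.88∠0.0° V = 9.88 V.
Step 5 — Ohm's law: I = V / Z_total = (9.88) / (1000 + j69.73) = 0.009832 - j0.0006856 A.
Step 6 — Convert to polar: |I| = 0.009856 A, ∠I = -4.0°.

I = 0.009856∠-4.0° A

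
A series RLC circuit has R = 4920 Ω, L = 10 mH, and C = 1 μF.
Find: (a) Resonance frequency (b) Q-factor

Step 1 — Resonance condition Im(Z)=0 gives ω₀ = 1/√(LC).
Step 2 — ω₀ = 1/√(0.01·1e-06) = 1e+04 rad/s.
Step 3 — f₀ = ω₀/(2π) = 1592 Hz.
Step 4 — Series Q: Q = ω₀L/R = 1e+04·0.01/4920 = 0.02033.

(a) f₀ = 1592 Hz  (b) Q = 0.02033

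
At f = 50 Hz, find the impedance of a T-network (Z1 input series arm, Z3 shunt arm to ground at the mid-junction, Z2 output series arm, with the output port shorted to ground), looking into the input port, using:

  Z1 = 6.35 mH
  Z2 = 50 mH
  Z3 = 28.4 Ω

Step 1 — Angular frequency: ω = 2π·f = 2π·50 = 314.2 rad/s.
Step 2 — Component impedances:
  Z1: Z = jωL = j·314.2·0.00635 = 0 + j1.995 Ω
  Z2: Z = jωL = j·314.2·0.05 = 0 + j15.71 Ω
  Z3: Z = R = 28.4 Ω
Step 3 — With the output port shorted to ground, the output series arm Z2 runs from the junction to ground; the shunt arm Z3 also runs from the junction to ground. They appear in parallel: Z3 || Z2 = 6.653 + j12.03 Ω.
Step 4 — Series with input arm Z1: Z_in = Z1 + (Z3 || Z2) = 6.653 + j14.02 Ω = 15.52∠64.6° Ω.

Z = 6.653 + j14.02 Ω = 15.52∠64.6° Ω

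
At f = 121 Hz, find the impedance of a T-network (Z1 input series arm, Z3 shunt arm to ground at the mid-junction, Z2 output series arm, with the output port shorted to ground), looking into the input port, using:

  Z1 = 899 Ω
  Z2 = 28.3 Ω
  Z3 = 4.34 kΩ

Step 1 — Angular frequency: ω = 2π·f = 2π·121 = 760.3 rad/s.
Step 2 — Component impedances:
  Z1: Z = R = 899 Ω
  Z2: Z = R = 28.3 Ω
  Z3: Z = R = 4340 Ω
Step 3 — With the output port shorted to ground, the output series arm Z2 runs from the junction to ground; the shunt arm Z3 also runs from the junction to ground. They appear in parallel: Z3 || Z2 = 28.12 Ω.
Step 4 — Series with input arm Z1: Z_in = Z1 + (Z3 || Z2) = 927.1 Ω = 927.1∠0.0° Ω.

Z = 927.1 Ω = 927.1∠0.0° Ω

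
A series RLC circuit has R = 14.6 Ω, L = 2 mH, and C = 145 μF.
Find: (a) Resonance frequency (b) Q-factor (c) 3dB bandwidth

Step 1 — Resonance: ω₀ = 1/√(LC) = 1/√(0.002·0.000145) = 1857 rad/s.
Step 2 — f₀ = ω₀/(2π) = 295.5 Hz.
Step 3 — Series Q: Q = ω₀L/R = 1857·0.002/14.6 = 0.2544.
Step 4 — Bandwidth: Δω = ω₀/Q = 7300 rad/s; BW = Δω/(2π) = 1162 Hz.

(a) f₀ = 295.5 Hz  (b) Q = 0.2544  (c) BW = 1162 Hz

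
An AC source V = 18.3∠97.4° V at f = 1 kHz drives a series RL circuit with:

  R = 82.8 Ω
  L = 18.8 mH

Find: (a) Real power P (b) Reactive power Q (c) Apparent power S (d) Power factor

Step 1 — Angular frequency: ω = 2π·f = 2π·1000 = 6283 rad/s.
Step 2 — Component impedances:
  R: Z = R = 82.8 Ω
  L: Z = jωL = j·6283·0.0188 = 0 + j118.1 Ω
Step 3 — Series combination: Z_total = R + L = 82.8 + j118.1 Ω = 144.3∠55.0° Ω.
Step 4 — Source phasor: V = 18.3∠97.4° V = -2.357 + j18.15 V.
Step 5 — Current: I = V / Z = 0.09364 + j0.08559 A = 0.1269∠42.4° A.
Step 6 — Complex power: S = V·I* = 1.333 + j1.901 VA.
Step 7 — Real power: P = Re(S) = 1.333 W.
Step 8 — Reactive power: Q = Im(S) = 1.901 VAR.
Step 9 — Apparent power: |S| = 2.322 VA.
Step 10 — Power factor: PF = P/|S| = 0.574 (lagging).

(a) P = 1.333 W  (b) Q = 1.901 VAR  (c) S = 2.322 VA  (d) PF = 0.574 (lagging)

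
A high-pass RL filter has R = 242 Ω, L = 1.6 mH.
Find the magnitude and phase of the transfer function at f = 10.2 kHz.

Step 1 — Angular frequency: ω = 2π·1.02e+04 = 6.409e+04 rad/s.
Step 2 — Transfer function: H(jω) = jωL/(R + jωL).
Step 3 — Numerator jωL = j·102.5; denominator R + jωL = 242 + j102.5.
Step 4 — H = 0.1522 + j0.3592.
Step 5 — Magnitude: |H| = 0.3901 (-8.2 dB); phase: φ = 67.0°.

|H| = 0.3901 (-8.2 dB), φ = 67.0°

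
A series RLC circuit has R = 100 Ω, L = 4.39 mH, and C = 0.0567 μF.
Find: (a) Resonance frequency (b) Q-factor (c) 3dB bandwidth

Step 1 — Resonance: ω₀ = 1/√(LC) = 1/√(0.00439·5.67e-08) = 6.338e+04 rad/s.
Step 2 — f₀ = ω₀/(2π) = 1.009e+04 Hz.
Step 3 — Series Q: Q = ω₀L/R = 6.338e+04·0.00439/100 = 2.783.
Step 4 — Bandwidth: Δω = ω₀/Q = 2.278e+04 rad/s; BW = Δω/(2π) = 3625 Hz.

(a) f₀ = 1.009e+04 Hz  (b) Q = 2.783  (c) BW = 3625 Hz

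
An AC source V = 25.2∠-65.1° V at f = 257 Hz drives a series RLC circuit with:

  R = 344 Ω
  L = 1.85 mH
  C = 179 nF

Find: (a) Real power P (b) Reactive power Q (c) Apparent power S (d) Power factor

Step 1 — Angular frequency: ω = 2π·f = 2π·257 = 1615 rad/s.
Step 2 — Component impedances:
  R: Z = R = 344 Ω
  L: Z = jωL = j·1615·0.00185 = 0 + j2.987 Ω
  C: Z = 1/(jωC) = -j/(ω·C) = 0 - j3460 Ω
Step 3 — Series combination: Z_total = R + L + C = 344 - j3457 Ω = 3474∠-84.3° Ω.
Step 4 — Source phasor: V = 25.2∠-65.1° V = 10.61 - j22.86 V.
Step 5 — Current: I = V / Z = 0.00685 + j0.002388 A = 0.007254∠19.2° A.
Step 6 — Complex power: S = V·I* = 0.0181 - j0.1819 VA.
Step 7 — Real power: P = Re(S) = 0.0181 W.
Step 8 — Reactive power: Q = Im(S) = -0.1819 VAR.
Step 9 — Apparent power: |S| = 0.1828 VA.
Step 10 — Power factor: PF = P/|S| = 0.09903 (leading).

(a) P = 0.0181 W  (b) Q = -0.1819 VAR  (c) S = 0.1828 VA  (d) PF = 0.09903 (leading)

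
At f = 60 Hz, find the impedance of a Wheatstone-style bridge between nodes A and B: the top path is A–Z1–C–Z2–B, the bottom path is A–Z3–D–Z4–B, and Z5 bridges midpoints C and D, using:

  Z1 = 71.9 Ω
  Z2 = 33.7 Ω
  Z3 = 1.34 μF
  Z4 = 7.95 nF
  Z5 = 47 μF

Step 1 — Angular frequency: ω = 2π·f = 2π·60 = 377 rad/s.
Step 2 — Component impedances:
  Z1: Z = R = 71.9 Ω
  Z2: Z = R = 33.7 Ω
  Z3: Z = 1/(jωC) = -j/(ω·C) = 0 - j1980 Ω
  Z4: Z = 1/(jωC) = -j/(ω·C) = 0 - j3.337e+05 Ω
  Z5: Z = 1/(jωC) = -j/(ω·C) = 0 - j56.44 Ω
Step 3 — Bridge requires nodal analysis (the Z5 bridge couples midpoints C and D, so the two paths cannot be reduced to a simple series/parallel combination). Setting node B to ground and injecting 1 A at node A, the 3-node admittance system at A, C, D solves to V_A = Z_AB = 105.5 - j2.54 Ω = 105.5∠-1.4° Ω.

Z = 105.5 - j2.54 Ω = 105.5∠-1.4° Ω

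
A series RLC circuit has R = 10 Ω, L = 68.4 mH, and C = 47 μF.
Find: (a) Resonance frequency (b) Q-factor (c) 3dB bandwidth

Step 1 — Resonance: ω₀ = 1/√(LC) = 1/√(0.0684·4.7e-05) = 557.7 rad/s.
Step 2 — f₀ = ω₀/(2π) = 88.77 Hz.
Step 3 — Series Q: Q = ω₀L/R = 557.7·0.0684/10 = 3.815.
Step 4 — Bandwidth: Δω = ω₀/Q = 146.2 rad/s; BW = Δω/(2π) = 23.27 Hz.

(a) f₀ = 88.77 Hz  (b) Q = 3.815  (c) BW = 23.27 Hz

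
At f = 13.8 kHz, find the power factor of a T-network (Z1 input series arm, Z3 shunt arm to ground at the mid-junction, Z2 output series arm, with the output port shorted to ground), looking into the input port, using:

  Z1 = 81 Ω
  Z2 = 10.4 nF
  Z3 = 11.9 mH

Step 1 — Angular frequency: ω = 2π·f = 2π·1.38e+04 = 8.671e+04 rad/s.
Step 2 — Component impedances:
  Z1: Z = R = 81 Ω
  Z2: Z = 1/(jωC) = -j/(ω·C) = 0 - j1109 Ω
  Z3: Z = jωL = j·8.671e+04·0.0119 = 0 + j1032 Ω
Step 3 — With the output port shorted to ground, the output series arm Z2 runs from the junction to ground; the shunt arm Z3 also runs from the junction to ground. They appear in parallel: Z3 || Z2 = 0 + j1.484e+04 Ω.
Step 4 — Series with input arm Z1: Z_in = Z1 + (Z3 || Z2) = 81 + j1.484e+04 Ω = 1.484e+04∠89.7° Ω.
Step 5 — Power factor: PF = cos(φ) = Re(Z)/|Z| = 81/14838 = 0.005459.
Step 6 — Type: Im(Z) = 1.484e+04 ⇒ lagging (phase φ = 89.7°).

PF = 0.005459 (lagging, φ = 89.7°)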